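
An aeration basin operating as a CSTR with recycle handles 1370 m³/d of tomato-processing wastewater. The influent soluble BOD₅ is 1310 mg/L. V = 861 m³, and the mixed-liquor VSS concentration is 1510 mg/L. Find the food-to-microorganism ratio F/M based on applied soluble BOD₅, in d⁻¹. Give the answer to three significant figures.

F/M = Q·S₀ / (V·X) = 1370 × 1310 / (861.0 × 1510) = 1.380 g soluble BOD₅·(g VSS·d)⁻¹.

F/M ≈ 1.38 d⁻¹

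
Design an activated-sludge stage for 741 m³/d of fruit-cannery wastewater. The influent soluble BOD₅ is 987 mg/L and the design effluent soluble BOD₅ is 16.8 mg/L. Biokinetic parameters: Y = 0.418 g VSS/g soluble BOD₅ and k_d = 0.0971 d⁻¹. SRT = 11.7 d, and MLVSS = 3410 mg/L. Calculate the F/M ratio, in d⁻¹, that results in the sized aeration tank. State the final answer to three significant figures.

F/M ≈ 0.444 d⁻¹

From the SRT design equation V = Y Q (S₀−S) θ_c / [X (1 + k_d θ_c)] = 0.418 × 741 × (987 − 16.8) × 11.7 / [3410 × (1 + 0.0971 × 11.7)] = 3.52×10^6 / 7284 = 482.7 m³.
Food-to-microorganism ratio F/M = Q S₀ / (V X) = 741 × 987 / (482.7 × 3410) = 0.4443 d⁻¹.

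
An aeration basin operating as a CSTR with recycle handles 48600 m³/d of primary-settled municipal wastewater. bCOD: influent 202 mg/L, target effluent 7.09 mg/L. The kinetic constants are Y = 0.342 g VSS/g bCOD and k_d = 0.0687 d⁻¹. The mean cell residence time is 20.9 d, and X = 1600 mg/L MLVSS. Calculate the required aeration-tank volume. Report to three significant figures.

From the SRT design equation V = Y Q (S₀−S) θ_c / [X (1 + k_d θ_c)] = 0.342 × 48600 × (202 − 7.09) × 20.9 / [1600 × (1 + 0.0687 × 20.9)] = 6.77×10^7 / 3897 = 17373 m³.

V ≈ 17400 m³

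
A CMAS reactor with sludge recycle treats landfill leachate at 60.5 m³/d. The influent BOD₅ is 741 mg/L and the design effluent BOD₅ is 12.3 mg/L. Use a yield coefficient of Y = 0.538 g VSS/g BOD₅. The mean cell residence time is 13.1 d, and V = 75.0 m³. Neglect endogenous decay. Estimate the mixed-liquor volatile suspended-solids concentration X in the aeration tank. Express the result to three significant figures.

Without decay, X = Y Q (S₀−S) θ_c / V = 0.538 × 60.5 × (741 − 12.3) × 13.1 / 75.0 = 4143 mg/L.

X ≈ 4140 mg/L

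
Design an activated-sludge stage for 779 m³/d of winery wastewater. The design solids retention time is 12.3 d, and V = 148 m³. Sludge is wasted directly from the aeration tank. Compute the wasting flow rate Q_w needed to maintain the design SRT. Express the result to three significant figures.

Q_w ≈ 12.0 m³/d

Wasting from the aeration tank: Q_w = V / θ_c = 148.0 / 12.3 = 12.03 m³/d.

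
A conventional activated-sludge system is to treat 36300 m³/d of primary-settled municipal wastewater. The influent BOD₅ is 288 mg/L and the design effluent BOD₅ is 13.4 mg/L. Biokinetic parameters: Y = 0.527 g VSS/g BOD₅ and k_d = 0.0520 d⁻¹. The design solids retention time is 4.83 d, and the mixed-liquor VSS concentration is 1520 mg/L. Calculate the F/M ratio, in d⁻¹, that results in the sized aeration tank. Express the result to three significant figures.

Steady-state biomass mass balance: V·X·(1 + k_d·θ_c) = Y·Q·(S₀ − S)·θ_c, so V = 0.527 × 36300 × (288 − 13.4) × 4.83 / [1520 × (1 + 0.0520 × 4.83)] = 2.54×10^7 / 1902 = 13342 m³.
F/M = Q·S₀ / (V·X) = 36300 × 288 / (13342 × 1520) = 0.5155 g BOD₅·(g VSS·d)⁻¹.

F/M ≈ 0.516 d⁻¹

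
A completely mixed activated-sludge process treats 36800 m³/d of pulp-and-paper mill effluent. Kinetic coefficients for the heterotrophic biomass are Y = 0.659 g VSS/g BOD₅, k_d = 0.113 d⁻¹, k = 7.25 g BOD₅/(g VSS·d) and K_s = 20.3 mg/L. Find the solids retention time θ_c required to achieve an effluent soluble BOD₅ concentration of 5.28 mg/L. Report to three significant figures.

θ_c ≈ 1.15 d

Specific growth rate at S = 5.28 mg/L: μ = YkS/(K_s+S) = 0.659·7.25·5.28/(20.3+5.28) = 0.9862 d⁻¹.
Then 1/θ_c = μ − k_d = 0.9862 − 0.113 = 0.8732 d⁻¹, giving θ_c = 1.145 d.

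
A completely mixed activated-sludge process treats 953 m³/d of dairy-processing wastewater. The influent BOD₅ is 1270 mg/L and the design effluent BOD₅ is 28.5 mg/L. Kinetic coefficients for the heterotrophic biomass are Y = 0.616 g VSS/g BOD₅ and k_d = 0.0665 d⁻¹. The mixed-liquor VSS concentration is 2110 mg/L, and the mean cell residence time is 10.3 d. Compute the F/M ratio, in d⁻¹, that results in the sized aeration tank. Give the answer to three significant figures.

From the SRT design equation V = Y Q (S₀−S) θ_c / [X (1 + k_d θ_c)] = 0.616 × 953 × (1270 − 28.5) × 10.3 / [2110 × (1 + 0.0665 × 10.3)] = 7.51×10^6 / 3555 = 2111 m³.
F/M = Q·S₀ / (V·X) = 953 × 1270 / (2111 × 2110) = 0.2717 g BOD₅·(g VSS·d)⁻¹.

F/M ≈ 0.272 d⁻¹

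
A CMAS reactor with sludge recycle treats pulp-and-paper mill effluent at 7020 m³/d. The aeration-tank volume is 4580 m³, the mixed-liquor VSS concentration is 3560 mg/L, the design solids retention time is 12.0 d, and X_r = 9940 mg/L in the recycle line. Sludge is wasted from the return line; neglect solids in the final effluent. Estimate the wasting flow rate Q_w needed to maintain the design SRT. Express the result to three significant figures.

Wasting from the return line (neglecting effluent solids): Q_w = V·X / (θ_c·X_r) = 4580 × 3560 / (12.0 × 9940) = 136.7 m³/d.

Q_w ≈ 137 m³/d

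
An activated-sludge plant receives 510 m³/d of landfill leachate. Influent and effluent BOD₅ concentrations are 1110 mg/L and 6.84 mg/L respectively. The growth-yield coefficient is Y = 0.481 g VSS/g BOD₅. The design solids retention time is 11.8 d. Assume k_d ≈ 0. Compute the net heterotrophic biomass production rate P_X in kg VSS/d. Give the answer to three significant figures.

P_X ≈ 271 kg VSS/d

Since k_d ≈ 0, Y_obs = Y = 0.481 g VSS/g BOD₅.
Mass of BOD₅ removed per day: Q(S₀ − S) = 510 × 1103 g/m³ = 562.6 kg/d.
Net biomass production P_X = Y_obs × Q·(S₀ − S) = 0.4810 × 562.6 = 270.6 kg VSS/d.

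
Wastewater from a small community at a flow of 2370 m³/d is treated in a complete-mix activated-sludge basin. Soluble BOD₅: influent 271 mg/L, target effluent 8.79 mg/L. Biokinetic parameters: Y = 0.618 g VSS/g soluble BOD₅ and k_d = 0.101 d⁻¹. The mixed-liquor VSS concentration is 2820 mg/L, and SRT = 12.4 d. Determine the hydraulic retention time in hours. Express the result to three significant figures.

Steady-state biomass mass balance: V·X·(1 + k_d·θ_c) = Y·Q·(S₀ − S)·θ_c, so V = 0.618 × 2370 × (271 − 8.79) × 12.4 / [2820 × (1 + 0.101 × 12.4)] = 4.76×10^6 / 6352 = 749.7 m³.
τ = V/Q = 749.7/2370 = 0.3163 d, or 7.592 h.

τ ≈ 7.59 h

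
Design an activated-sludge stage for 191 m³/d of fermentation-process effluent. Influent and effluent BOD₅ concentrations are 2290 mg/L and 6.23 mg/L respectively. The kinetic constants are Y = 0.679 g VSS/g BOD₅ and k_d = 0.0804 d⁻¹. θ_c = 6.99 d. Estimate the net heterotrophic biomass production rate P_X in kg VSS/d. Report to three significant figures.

P_X ≈ 190 kg VSS/d

Correct the yield for decay: Y_obs = Y/(1 + k_d θ_c) = 0.679 / (1 + 0.0804 × 6.99) = 0.679 / 1.562 = 0.4347.
Mass of BOD₅ removed per day: Q(S₀ − S) = 191 × 2284 g/m³ = 436.2 kg/d.
So the net sludge growth is P_X = 0.4347 × 436.2 = 189.6 kg VSS/d.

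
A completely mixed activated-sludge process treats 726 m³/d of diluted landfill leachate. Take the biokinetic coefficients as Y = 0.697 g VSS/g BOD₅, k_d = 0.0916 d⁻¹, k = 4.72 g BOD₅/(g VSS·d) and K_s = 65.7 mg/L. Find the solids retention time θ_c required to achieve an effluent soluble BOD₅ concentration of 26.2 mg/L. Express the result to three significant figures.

θ_c ≈ 1.18 d

From 1/θ_c = Y·k·S/(K_s + S) − k_d: Y·k·S/(K_s+S) = 0.697 × 4.72 × 26.2 / (65.7 + 26.2) = 0.9379 d⁻¹.
1/θ_c = 0.9379 − 0.0916 = 0.8463 d⁻¹, so θ_c = 1.182 d.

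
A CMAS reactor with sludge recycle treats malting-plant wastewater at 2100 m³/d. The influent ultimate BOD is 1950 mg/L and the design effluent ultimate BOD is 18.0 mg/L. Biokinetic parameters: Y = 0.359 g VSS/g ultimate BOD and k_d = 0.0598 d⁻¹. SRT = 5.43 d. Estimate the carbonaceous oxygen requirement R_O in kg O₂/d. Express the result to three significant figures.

Correct the yield for decay: Y_obs = Y/(1 + k_d θ_c) = 0.359 / (1 + 0.0598 × 5.43) = 0.359 / 1.325 = 0.2710.
Q·(S₀ − S) = 2100 × (1950 − 18.0) × 10⁻³ = 4057 kg/d removed.
Biomass synthesised: P_X = Y_obs × 4057 = 1100 kg VSS/d.
R_O = Q·(S₀ − S) − 1.42·P_X = 4057 − 1.42 × 1100 = 2496 kg O₂/d.

R_O ≈ 2500 kg O₂/d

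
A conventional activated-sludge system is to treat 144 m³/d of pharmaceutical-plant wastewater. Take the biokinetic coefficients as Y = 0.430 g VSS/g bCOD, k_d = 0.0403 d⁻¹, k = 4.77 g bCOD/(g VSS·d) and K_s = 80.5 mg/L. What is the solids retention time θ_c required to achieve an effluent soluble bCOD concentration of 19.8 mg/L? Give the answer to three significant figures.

Specific growth rate at S = 19.8 mg/L: μ = YkS/(K_s+S) = 0.430·4.77·19.8/(80.5+19.8) = 0.4049 d⁻¹.
θ_c = 1/(μ − k_d) = 1/(0.4049 − 0.0403) = 1/0.3646 = 2.743 d.

θ_c ≈ 2.74 d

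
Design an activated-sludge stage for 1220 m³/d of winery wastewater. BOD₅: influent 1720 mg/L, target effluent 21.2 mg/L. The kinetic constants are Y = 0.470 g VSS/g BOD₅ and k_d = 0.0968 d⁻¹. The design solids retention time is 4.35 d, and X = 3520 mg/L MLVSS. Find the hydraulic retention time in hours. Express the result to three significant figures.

τ ≈ 16.7 h

Rearranging the biomass balance for a CMAS with decay, V = Y·Q·ΔS·θ_c / [X·(1+k_d θ_c)] = 0.470 × 1220 × (1720 − 21.2) × 4.35 / [3520 × (1 + 0.0968 × 4.35)] = 4.24×10^6 / 5002 = 847.1 m³.
Hydraulic retention time τ = V/Q = 847.1 / 1220 = 0.6943 d = 16.66 h.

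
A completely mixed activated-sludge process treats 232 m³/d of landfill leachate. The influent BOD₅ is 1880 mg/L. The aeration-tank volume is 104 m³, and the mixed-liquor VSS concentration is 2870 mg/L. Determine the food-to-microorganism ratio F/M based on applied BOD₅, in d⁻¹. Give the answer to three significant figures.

F/M = applied load / biomass = Q·S₀/(V·X) = 232 × 1880 / (104.0 × 2870) = 1.461 d⁻¹.

F/M ≈ 1.46 d⁻¹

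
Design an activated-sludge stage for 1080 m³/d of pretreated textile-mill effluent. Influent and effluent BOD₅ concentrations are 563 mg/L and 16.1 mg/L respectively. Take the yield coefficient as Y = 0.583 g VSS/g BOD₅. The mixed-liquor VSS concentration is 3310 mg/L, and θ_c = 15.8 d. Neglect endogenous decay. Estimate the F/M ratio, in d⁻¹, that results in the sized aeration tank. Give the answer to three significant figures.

V·X = Y·Q·ΔS·θ_c gives V = 0.583 × 1080 × (563 − 16.1) × 15.8 / 3310 = 1644 m³.
F/M = Q·S₀ / (V·X) = 1080 × 563 / (1644 × 3310) = 0.1118 g BOD₅·(g VSS·d)⁻¹.

F/M ≈ 0.112 d⁻¹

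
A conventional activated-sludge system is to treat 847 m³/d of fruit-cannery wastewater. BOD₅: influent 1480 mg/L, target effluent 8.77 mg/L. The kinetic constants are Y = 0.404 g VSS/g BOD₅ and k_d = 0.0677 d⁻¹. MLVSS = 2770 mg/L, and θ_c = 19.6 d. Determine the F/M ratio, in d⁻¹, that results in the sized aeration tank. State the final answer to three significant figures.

From the SRT design equation V = Y Q (S₀−S) θ_c / [X (1 + k_d θ_c)] = 0.404 × 847 × (1480 − 8.77) × 19.6 / [2770 × (1 + 0.0677 × 19.6)] = 9.87×10^6 / 6446 = 1531 m³.
F/M = applied load / biomass = Q·S₀/(V·X) = 847 × 1480 / (1531 × 2770) = 0.2956 d⁻¹.

F/M ≈ 0.296 d⁻¹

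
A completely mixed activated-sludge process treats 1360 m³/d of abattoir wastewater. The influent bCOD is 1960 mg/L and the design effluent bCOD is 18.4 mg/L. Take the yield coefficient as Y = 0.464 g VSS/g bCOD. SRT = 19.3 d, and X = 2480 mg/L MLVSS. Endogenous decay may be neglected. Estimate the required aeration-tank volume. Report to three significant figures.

V ≈ 9540 m³

V·X = Y·Q·ΔS·θ_c gives V = 0.464 × 1360 × (1960 − 18.4) × 19.3 / 2480 = 9535 m³.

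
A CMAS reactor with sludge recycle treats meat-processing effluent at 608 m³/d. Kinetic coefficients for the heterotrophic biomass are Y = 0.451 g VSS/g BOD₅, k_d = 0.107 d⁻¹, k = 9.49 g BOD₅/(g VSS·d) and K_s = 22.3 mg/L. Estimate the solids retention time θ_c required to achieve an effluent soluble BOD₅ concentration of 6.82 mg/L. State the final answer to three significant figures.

From 1/θ_c = Y·k·S/(K_s + S) − k_d: Y·k·S/(K_s+S) = 0.451 × 9.49 × 6.82 / (22.3 + 6.82) = 1.002 d⁻¹.
1/θ_c = 1.002 − 0.107 = 0.8954 d⁻¹, so θ_c = 1.117 d.

θ_c ≈ 1.12 d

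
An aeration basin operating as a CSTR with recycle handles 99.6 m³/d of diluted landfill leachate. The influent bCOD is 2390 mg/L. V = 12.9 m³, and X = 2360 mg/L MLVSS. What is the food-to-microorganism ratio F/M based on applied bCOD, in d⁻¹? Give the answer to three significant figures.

F/M = Q·S₀ / (V·X) = 99.6 × 2390 / (12.90 × 2360) = 7.819 g bCOD·(g VSS·d)⁻¹.

F/M ≈ 7.82 d⁻¹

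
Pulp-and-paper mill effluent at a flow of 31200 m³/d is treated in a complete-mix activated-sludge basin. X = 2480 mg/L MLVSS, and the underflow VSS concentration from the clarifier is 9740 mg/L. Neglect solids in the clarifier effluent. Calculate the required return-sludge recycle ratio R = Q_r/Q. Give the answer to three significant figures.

Solids balance on the clarifier gives (1+R)X = R·X_r, so R = X/(X_r − X) = 2480 / (9740 − 2480) = 0.3416.

R ≈ 0.342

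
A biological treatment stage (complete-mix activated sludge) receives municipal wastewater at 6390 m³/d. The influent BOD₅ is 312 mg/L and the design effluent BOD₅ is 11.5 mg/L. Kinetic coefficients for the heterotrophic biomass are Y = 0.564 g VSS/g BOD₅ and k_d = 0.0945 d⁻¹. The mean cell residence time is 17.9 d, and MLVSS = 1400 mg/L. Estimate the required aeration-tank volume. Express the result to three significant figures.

From the SRT design equation V = Y Q (S₀−S) θ_c / [X (1 + k_d θ_c)] = 0.564 × 6390 × (312 − 11.5) × 17.9 / [1400 × (1 + 0.0945 × 17.9)] = 1.94×10^7 / 3768 = 5145 m³.

V ≈ 5140 m³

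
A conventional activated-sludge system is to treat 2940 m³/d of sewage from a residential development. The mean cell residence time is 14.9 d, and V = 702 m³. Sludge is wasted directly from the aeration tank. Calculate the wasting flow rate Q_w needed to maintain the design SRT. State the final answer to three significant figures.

Wasting from the aeration tank: Q_w = V / θ_c = 702.0 / 14.9 = 47.11 m³/d.

Q_w ≈ 47.1 m³/d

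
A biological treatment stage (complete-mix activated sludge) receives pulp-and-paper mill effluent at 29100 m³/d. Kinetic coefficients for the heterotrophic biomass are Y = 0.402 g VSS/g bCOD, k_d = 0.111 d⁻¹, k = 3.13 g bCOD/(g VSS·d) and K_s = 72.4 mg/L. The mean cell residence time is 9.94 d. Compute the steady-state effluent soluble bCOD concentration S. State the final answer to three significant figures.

Effluent substrate depends only on kinetics and SRT: S = K_s(1 + k_d θ_c) / [θ_c(Yk − k_d) − 1] = 72.4 × (1 + 0.111 × 9.94) / [9.94 × (0.402 × 3.13 − 0.111) − 1] = 152.3 / 10.40 = 14.64 mg/L.

S ≈ 14.6 mg/L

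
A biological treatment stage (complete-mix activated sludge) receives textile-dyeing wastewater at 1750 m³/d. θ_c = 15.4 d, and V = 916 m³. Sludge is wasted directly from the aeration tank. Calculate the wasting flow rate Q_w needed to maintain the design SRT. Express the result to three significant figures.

For wasting at MLVSS concentration, Q_w = V/θ_c = 916.0/15.4 = 59.48 m³/d.

Q_w ≈ 59.5 m³/d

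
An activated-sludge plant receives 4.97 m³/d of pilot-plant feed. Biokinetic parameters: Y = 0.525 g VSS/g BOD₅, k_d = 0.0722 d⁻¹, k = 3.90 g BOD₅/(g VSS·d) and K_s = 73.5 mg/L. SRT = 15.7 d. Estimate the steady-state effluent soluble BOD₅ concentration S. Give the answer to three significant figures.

Effluent substrate depends only on kinetics and SRT: S = K_s(1 + k_d θ_c) / [θ_c(Yk − k_d) − 1] = 73.5 × (1 + 0.0722 × 15.7) / [15.7 × (0.525 × 3.90 − 0.0722) − 1] = 156.8 / 30.01 = 5.225 mg/L.

S ≈ 5.23 mg/L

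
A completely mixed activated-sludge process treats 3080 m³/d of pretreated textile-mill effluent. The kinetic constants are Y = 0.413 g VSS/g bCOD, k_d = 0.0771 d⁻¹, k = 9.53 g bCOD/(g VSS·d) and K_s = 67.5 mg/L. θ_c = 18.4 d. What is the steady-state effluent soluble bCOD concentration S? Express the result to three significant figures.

From the Monod/SRT balance for a CMAS, S = K_s·(1+k_d θ_c)/[θ_c·(Y k − k_d) − 1] = 67.5 × (1 + 0.0771 × 18.4) / [18.4 × (0.413 × 9.53 − 0.0771) − 1] = 163.3 / 70.00 = 2.332 mg/L.

S ≈ 2.33 mg/L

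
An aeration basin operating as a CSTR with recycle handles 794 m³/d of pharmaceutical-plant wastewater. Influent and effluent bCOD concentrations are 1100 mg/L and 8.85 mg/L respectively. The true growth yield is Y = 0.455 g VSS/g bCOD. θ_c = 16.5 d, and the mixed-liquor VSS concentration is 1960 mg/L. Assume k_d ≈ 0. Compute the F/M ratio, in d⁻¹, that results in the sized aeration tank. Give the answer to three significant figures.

F/M ≈ 0.134 d⁻¹

With k_d = 0 the design equation reduces to V = Y Q (S₀−S) θ_c / X = 0.455 × 794 × (1100 − 8.85) × 16.5 / 1960 = 3319 m³.
F/M = applied load / biomass = Q·S₀/(V·X) = 794 × 1100 / (3319 × 1960) = 0.1343 d⁻¹.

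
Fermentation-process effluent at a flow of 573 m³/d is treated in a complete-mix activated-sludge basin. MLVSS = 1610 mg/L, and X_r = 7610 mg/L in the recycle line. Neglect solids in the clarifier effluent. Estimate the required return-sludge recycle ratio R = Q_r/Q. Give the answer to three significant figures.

R ≈ 0.268

R = Q_r/Q = X/(X_r − X) = 1610 / (7610 − 1610) = 0.2683.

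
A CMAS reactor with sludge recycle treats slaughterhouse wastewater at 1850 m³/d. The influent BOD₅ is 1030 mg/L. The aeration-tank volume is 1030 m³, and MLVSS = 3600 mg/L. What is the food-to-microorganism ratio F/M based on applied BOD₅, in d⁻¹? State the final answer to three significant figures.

F/M ≈ 0.514 d⁻¹

F/M = Q·S₀ / (V·X) = 1850 × 1030 / (1030 × 3600) = 0.5139 g BOD₅·(g VSS·d)⁻¹.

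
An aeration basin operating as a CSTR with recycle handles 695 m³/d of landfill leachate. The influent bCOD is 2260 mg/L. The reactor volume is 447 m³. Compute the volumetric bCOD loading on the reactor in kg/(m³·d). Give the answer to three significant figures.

L_v ≈ 3.51 kg bCOD/(m³·d)

Applied bCOD load per unit volume = Q·S₀/V = (695 × 2260/1000)/447.0 = 3.514 kg bCOD·m⁻³·d⁻¹.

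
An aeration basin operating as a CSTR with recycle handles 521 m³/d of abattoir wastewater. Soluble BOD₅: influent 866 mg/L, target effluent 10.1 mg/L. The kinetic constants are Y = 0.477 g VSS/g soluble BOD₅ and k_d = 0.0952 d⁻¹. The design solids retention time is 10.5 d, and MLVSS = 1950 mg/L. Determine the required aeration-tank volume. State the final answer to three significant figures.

V ≈ 573 m³

From the SRT design equation V = Y Q (S₀−S) θ_c / [X (1 + k_d θ_c)] = 0.477 × 521 × (866 − 10.1) × 10.5 / [1950 × (1 + 0.0952 × 10.5)] = 2.23×10^6 / 3899 = 572.8 m³.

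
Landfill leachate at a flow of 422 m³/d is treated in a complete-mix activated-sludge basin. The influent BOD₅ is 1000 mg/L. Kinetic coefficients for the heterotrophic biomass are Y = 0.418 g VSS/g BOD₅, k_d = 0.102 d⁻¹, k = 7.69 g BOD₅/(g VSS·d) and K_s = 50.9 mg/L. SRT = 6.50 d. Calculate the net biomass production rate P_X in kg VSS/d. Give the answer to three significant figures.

P_X ≈ 106 kg VSS/d

Effluent substrate depends only on kinetics and SRT: S = K_s(1 + k_d θ_c) / [θ_c(Yk − k_d) − 1] = 50.9 × (1 + 0.102 × 6.50) / [6.50 × (0.418 × 7.69 − 0.102) − 1] = 84.65 / 19.23 = 4.402 mg/L.
The observed yield is Y_obs = Y/(1 + k_d·θ_c) = 0.418 / (1 + 0.102 × 6.50) = 0.418 / 1.663 = 0.2514 g VSS per g BOD₅ removed.
ΔS = 1000 − 4.40 = 995.6 mg/L, so the substrate removal rate is 422 × 995.6/1000 = 420.1 kg BOD₅/d.
Biomass produced: P_X = Y_obs·Q·ΔS = 0.2514 × 420.1 ≈ 105.6 kg VSS/d.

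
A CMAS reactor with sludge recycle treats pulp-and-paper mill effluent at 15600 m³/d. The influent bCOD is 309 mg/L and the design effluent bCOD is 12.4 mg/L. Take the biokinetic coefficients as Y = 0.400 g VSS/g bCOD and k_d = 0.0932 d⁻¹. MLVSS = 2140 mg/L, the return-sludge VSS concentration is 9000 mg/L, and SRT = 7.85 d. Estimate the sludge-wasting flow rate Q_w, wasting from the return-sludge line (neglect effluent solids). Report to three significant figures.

From the SRT design equation V = Y Q (S₀−S) θ_c / [X (1 + k_d θ_c)] = 0.400 × 15600 × (309 − 12.4) × 7.85 / [2140 × (1 + 0.0932 × 7.85)] = 1.45×10^7 / 3706 = 3921 m³.
Wasting from the return line (neglecting effluent solids): Q_w = V·X / (θ_c·X_r) = 3921 × 2140 / (7.85 × 9000) = 118.8 m³/d.

Q_w ≈ 119 m³/d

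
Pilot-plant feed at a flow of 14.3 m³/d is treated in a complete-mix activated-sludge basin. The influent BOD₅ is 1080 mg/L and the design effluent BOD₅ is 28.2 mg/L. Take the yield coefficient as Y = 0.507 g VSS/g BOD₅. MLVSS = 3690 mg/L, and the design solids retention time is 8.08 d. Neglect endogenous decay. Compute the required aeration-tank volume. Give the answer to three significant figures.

V ≈ 16.7 m³

V·X = Y·Q·ΔS·θ_c gives V = 0.507 × 14.3 × (1080 − 28.2) × 8.08 / 3690 = 16.70 m³.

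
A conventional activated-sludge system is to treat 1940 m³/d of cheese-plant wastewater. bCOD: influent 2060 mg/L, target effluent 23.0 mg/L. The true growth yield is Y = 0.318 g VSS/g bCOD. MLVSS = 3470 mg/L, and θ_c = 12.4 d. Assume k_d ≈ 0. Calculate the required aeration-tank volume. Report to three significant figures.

With k_d = 0 the design equation reduces to V = Y Q (S₀−S) θ_c / X = 0.318 × 1940 × (2060 − 23.0) × 12.4 / 3470 = 4491 m³.

V ≈ 4490 m³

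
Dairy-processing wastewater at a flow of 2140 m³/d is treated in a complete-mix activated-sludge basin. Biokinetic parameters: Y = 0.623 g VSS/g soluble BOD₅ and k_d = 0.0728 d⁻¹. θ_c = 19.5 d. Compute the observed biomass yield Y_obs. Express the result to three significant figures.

Y_obs ≈ 0.257 g VSS/g soluble BOD₅

Observed yield with endogenous decay: Y_obs = Y / (1 + k_d·θ_c) = 0.623 / (1 + 0.0728 × 19.5) = 0.623 / 2.420 = 0.2575 g VSS/g soluble BOD₅.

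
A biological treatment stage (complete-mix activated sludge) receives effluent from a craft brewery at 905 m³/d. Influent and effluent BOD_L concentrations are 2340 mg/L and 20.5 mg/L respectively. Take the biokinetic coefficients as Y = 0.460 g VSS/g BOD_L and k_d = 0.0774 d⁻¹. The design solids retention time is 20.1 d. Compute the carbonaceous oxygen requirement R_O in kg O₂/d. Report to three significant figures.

Y_obs = Y / (1 + k_d θ_c) = 0.460 / (1 + 0.0774 × 20.1) = 0.460 / 2.556 = 0.1800.
ΔS = 2340 − 20.5 = 2320 mg/L, so the substrate removal rate is 905 × 2320/1000 = 2099 kg BOD_L/d.
P_X = Y_obs·Q·(S₀ − S) = 0.1800 × 2099 = 377.8 kg VSS/d.
R_O = Q·(S₀ − S) − 1.42·P_X = 2099 − 1.42 × 377.8 = 1563 kg O₂/d.

R_O ≈ 1560 kg O₂/d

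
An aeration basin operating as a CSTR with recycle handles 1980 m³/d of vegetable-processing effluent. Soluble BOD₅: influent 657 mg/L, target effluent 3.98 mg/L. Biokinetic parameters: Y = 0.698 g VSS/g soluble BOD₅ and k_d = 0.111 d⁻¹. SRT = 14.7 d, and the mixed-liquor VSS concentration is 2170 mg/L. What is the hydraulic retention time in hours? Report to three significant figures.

τ ≈ 28.2 h

From the SRT design equation V = Y Q (S₀−S) θ_c / [X (1 + k_d θ_c)] = 0.698 × 1980 × (657 − 3.98) × 14.7 / [2170 × (1 + 0.111 × 14.7)] = 1.33×10^7 / 5711 = 2323 m³.
τ = V/Q = 2323/1980 = 1.173 d, or 28.16 h.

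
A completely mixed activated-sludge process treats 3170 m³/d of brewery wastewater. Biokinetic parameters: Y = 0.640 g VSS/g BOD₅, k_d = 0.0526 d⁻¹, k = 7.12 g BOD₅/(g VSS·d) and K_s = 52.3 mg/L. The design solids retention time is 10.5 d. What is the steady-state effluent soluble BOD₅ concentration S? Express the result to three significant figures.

S ≈ 1.75 mg/L

For a completely mixed reactor with recycle the Lawrence–McCarty relation gives S = K_s·(1 + k_d·θ_c) / [θ_c·(Y·k − k_d) − 1] = 52.3 × (1 + 0.0526 × 10.5) / [10.5 × (0.640 × 7.12 − 0.0526) − 1] = 81.19 / 46.29 = 1.754 mg/L.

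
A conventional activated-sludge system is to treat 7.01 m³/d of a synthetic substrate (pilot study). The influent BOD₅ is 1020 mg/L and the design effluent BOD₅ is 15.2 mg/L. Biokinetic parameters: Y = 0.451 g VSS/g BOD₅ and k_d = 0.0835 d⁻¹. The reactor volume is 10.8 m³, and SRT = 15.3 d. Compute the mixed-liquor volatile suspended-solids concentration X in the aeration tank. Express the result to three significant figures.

Solving the biomass balance for X: X = Y Q (S₀−S) θ_c / [V (1+k_d θ_c)] = 0.451 × 7.01 × (1020 − 15.2) × 15.3 / [10.8 × (1 + 0.0835 × 15.3)] = 1976 mg/L.

X ≈ 1980 mg/L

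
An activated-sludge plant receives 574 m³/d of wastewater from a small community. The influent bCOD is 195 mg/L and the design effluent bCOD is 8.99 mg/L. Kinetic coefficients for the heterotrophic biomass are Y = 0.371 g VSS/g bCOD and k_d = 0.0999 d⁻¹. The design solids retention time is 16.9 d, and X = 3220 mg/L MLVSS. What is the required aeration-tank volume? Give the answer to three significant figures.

V ≈ 77.3 m³

Steady-state biomass mass balance: V·X·(1 + k_d·θ_c) = Y·Q·(S₀ − S)·θ_c, so V = 0.371 × 574 × (195 − 8.99) × 16.9 / [3220 × (1 + 0.0999 × 16.9)] = 6.69×10^5 / 8656 = 77.33 m³.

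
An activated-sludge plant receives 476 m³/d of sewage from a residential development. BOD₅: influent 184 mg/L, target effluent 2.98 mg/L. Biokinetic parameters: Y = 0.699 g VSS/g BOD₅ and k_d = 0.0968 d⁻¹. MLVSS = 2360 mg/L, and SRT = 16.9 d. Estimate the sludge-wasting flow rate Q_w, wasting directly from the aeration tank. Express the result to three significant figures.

From the SRT design equation V = Y Q (S₀−S) θ_c / [X (1 + k_d θ_c)] = 0.699 × 476 × (184 − 2.98) × 16.9 / [2360 × (1 + 0.0968 × 16.9)] = 1.02×10^6 / 6221 = 163.6 m³.
For wasting at MLVSS concentration, Q_w = V/θ_c = 163.6/16.9 = 9.682 m³/d.

Q_w ≈ 9.68 m³/d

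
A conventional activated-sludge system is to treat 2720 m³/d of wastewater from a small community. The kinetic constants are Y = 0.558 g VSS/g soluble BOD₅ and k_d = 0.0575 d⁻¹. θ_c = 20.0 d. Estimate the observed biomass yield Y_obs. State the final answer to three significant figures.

Y_obs ≈ 0.260 g VSS/g soluble BOD₅

Y_obs = Y / (1 + k_d θ_c) = 0.558 / (1 + 0.0575 × 20.0) = 0.558 / 2.150 = 0.2595.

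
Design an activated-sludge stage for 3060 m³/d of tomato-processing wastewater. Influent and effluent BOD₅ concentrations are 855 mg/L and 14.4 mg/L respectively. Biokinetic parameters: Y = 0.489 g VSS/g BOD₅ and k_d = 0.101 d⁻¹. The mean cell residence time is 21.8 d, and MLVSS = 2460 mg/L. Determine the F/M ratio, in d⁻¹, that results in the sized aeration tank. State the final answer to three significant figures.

Steady-state biomass mass balance: V·X·(1 + k_d·θ_c) = Y·Q·(S₀ − S)·θ_c, so V = 0.489 × 3060 × (855 − 14.4) × 21.8 / [2460 × (1 + 0.101 × 21.8)] = 2.74×10^7 / 7876 = 3481 m³.
F/M = applied load / biomass = Q·S₀/(V·X) = 3060 × 855 / (3481 × 2460) = 0.3055 d⁻¹.

F/M ≈ 0.305 d⁻¹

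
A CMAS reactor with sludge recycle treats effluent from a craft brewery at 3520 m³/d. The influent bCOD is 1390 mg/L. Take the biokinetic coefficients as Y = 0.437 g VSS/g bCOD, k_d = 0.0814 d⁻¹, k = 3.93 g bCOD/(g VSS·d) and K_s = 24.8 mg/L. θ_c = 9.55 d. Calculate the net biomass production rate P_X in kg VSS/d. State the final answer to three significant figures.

P_X ≈ 1200 kg VSS/d

From the Monod/SRT balance for a CMAS, S = K_s·(1+k_d θ_c)/[θ_c·(Y k − k_d) − 1] = 24.8 × (1 + 0.0814 × 9.55) / [9.55 × (0.437 × 3.93 − 0.0814) − 1] = 44.08 / 14.62 = 3.014 mg/L.
Correct the yield for decay: Y_obs = Y/(1 + k_d θ_c) = 0.437 / (1 + 0.0814 × 9.55) = 0.437 / 1.777 = 0.2459.
Substrate removed = Q·(S₀ − S) = 3520 m³/d × (1390 − 3.01) g/m³ = 4.88×10^6 g/d = 4882 kg/d.
P_X = Y_obs · Q(S₀ − S) = 0.2459 × 4882 = 1200 kg VSS/d.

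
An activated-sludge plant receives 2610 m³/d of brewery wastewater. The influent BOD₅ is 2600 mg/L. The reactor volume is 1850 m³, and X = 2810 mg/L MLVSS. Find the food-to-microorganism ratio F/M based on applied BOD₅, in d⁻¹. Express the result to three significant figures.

F/M ≈ 1.31 d⁻¹

Food-to-microorganism ratio F/M = Q S₀ / (V X) = 2610 × 2600 / (1850 × 2810) = 1.305 d⁻¹.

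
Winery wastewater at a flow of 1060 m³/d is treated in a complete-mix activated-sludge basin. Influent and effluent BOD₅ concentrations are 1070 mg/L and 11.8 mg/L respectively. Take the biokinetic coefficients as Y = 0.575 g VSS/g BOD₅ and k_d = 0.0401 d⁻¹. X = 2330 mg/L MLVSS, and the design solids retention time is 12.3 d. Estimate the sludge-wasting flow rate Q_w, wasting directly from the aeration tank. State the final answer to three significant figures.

Steady-state biomass mass balance: V·X·(1 + k_d·θ_c) = Y·Q·(S₀ − S)·θ_c, so V = 0.575 × 1060 × (1070 − 11.8) × 12.3 / [2330 × (1 + 0.0401 × 12.3)] = 7.93×10^6 / 3479 = 2280 m³.
Wasting from the aeration tank: Q_w = V / θ_c = 2280 / 12.3 = 185.4 m³/d.

Q_w ≈ 185 m³/d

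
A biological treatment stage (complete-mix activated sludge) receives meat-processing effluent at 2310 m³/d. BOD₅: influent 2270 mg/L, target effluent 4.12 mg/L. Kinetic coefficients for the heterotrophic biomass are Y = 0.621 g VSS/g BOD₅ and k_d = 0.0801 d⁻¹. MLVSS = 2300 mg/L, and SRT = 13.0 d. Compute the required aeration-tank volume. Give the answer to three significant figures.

Rearranging the biomass balance for a CMAS with decay, V = Y·Q·ΔS·θ_c / [X·(1+k_d θ_c)] = 0.621 × 2310 × (2270 − 4.12) × 13.0 / [2300 × (1 + 0.0801 × 13.0)] = 4.23×10^7 / 4695 = 9000 m³.

V ≈ 9000 m³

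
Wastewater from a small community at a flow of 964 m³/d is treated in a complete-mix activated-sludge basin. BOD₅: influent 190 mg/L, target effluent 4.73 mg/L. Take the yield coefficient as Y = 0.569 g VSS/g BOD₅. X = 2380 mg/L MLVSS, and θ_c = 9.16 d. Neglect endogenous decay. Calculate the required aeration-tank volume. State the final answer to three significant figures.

Biomass mass balance (decay neglected): V·X = Y·Q·(S₀ − S)·θ_c, so V = 0.569 × 964 × (190 − 4.73) × 9.16 / 2380 = 391.1 m³.

V ≈ 391 m³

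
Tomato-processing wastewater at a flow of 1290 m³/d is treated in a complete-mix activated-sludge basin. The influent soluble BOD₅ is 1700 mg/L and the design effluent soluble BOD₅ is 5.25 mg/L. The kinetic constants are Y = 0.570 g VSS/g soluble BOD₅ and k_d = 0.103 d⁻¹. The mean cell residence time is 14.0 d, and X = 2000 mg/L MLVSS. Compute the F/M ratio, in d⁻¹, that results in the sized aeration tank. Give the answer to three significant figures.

From the SRT design equation V = Y Q (S₀−S) θ_c / [X (1 + k_d θ_c)] = 0.570 × 1290 × (1700 − 5.25) × 14.0 / [2000 × (1 + 0.103 × 14.0)] = 1.74×10^7 / 4884 = 3572 m³.
F/M = applied load / biomass = Q·S₀/(V·X) = 1290 × 1700 / (3572 × 2000) = 0.3070 d⁻¹.

F/M ≈ 0.307 d⁻¹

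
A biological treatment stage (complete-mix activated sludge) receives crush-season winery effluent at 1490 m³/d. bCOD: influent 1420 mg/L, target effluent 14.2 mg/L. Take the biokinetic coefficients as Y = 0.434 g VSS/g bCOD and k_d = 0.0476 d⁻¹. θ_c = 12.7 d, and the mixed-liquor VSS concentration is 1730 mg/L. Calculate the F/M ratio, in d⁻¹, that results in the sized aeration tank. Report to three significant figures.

F/M ≈ 0.294 d⁻¹

Rearranging the biomass balance for a CMAS with decay, V = Y·Q·ΔS·θ_c / [X·(1+k_d θ_c)] = 0.434 × 1490 × (1420 − 14.2) × 12.7 / [1730 × (1 + 0.0476 × 12.7)] = 1.15×10^7 / 2776 = 4159 m³.
Food-to-microorganism ratio F/M = Q S₀ / (V X) = 1490 × 1420 / (4159 × 1730) = 0.2940 d⁻¹.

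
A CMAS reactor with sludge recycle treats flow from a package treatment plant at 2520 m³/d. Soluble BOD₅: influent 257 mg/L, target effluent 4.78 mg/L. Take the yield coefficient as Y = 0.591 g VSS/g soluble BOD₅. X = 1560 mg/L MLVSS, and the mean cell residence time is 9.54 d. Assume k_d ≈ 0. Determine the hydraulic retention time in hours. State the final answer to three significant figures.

τ ≈ 21.9 h

With k_d = 0 the design equation reduces to V = Y Q (S₀−S) θ_c / X = 0.591 × 2520 × (257 − 4.78) × 9.54 / 1560 = 2297 m³.
Hydraulic retention time τ = V/Q = 2297 / 2520 = 0.9116 d = 21.88 h.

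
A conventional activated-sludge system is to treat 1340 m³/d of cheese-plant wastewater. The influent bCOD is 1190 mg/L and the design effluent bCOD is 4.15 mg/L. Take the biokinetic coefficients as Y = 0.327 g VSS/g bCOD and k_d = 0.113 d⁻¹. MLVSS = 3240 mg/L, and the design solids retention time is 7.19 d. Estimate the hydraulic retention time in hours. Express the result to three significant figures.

Rearranging the biomass balance for a CMAS with decay, V = Y·Q·ΔS·θ_c / [X·(1+k_d θ_c)] = 0.327 × 1340 × (1190 − 4.15) × 7.19 / [3240 × (1 + 0.113 × 7.19)] = 3.74×10^6 / 5872 = 636.2 m³.
Hydraulic retention time τ = V/Q = 636.2 / 1340 = 0.4748 d = 11.39 h.

τ ≈ 11.4 h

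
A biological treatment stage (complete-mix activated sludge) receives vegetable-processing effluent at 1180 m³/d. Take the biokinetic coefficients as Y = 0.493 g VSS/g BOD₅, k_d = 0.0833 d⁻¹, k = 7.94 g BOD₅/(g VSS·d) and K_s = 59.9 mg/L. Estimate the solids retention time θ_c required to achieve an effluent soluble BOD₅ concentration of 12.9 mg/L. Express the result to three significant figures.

θ_c ≈ 1.64 d

From 1/θ_c = Y·k·S/(K_s + S) − k_d: Y·k·S/(K_s+S) = 0.493 × 7.94 × 12.9 / (59.9 + 12.9) = 0.6936 d⁻¹.
1/θ_c = 0.6936 − 0.0833 = 0.6103 d⁻¹, so θ_c = 1.638 d.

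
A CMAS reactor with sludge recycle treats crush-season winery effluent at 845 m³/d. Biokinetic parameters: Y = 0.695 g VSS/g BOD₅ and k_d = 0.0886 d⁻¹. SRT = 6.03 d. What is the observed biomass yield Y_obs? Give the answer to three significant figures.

Y_obs ≈ 0.453 g VSS/g BOD₅

The observed yield is Y_obs = Y/(1 + k_d·θ_c) = 0.695 / (1 + 0.0886 × 6.03) = 0.695 / 1.534 = 0.4530 g VSS per g BOD₅ removed.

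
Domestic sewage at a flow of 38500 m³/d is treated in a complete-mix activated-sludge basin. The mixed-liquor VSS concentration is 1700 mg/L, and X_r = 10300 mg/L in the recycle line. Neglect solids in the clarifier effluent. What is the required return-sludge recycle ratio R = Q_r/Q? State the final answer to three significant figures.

R ≈ 0.198

Solids balance on the clarifier gives (1+R)X = R·X_r, so R = X/(X_r − X) = 1700 / (10300 − 1700) = 0.1977.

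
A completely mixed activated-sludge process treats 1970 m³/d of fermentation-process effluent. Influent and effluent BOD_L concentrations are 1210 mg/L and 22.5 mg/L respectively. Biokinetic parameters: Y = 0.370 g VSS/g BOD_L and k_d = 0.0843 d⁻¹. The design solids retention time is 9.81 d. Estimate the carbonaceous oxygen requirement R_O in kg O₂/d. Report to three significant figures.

R_O ≈ 1670 kg O₂/d

Correct the yield for decay: Y_obs = Y/(1 + k_d θ_c) = 0.370 / (1 + 0.0843 × 9.81) = 0.370 / 1.827 = 0.2025.
Q·(S₀ − S) = 1970 × (1210 − 22.5) × 10⁻³ = 2339 kg/d removed.
P_X = Y_obs·Q·(S₀ − S) = 0.2025 × 2339 = 473.8 kg VSS/d.
R_O = Q·(S₀ − S) − 1.42·P_X = 2339 − 1.42 × 473.8 = 1667 kg O₂/d.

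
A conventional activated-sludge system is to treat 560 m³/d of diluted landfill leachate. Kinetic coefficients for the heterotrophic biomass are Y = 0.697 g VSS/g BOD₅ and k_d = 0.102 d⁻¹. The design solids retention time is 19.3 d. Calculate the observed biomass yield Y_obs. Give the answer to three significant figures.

The observed yield is Y_obs = Y/(1 + k_d·θ_c) = 0.697 / (1 + 0.102 × 19.3) = 0.697 / 2.969 = 0.2348 g VSS per g BOD₅ removed.

Y_obs ≈ 0.235 g VSS/g BOD₅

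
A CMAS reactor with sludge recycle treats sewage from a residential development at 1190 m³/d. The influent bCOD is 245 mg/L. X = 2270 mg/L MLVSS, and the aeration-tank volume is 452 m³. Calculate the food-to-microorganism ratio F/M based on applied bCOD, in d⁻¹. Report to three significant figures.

F/M ≈ 0.284 d⁻¹

F/M = applied load / biomass = Q·S₀/(V·X) = 1190 × 245 / (452.0 × 2270) = 0.2842 d⁻¹.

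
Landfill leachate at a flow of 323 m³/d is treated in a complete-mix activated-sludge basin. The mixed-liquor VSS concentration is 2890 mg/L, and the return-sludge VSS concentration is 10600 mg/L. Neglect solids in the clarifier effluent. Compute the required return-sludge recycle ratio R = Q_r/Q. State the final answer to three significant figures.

R ≈ 0.375

R = Q_r/Q = X/(X_r − X) = 2890 / (10600 − 2890) = 0.3748.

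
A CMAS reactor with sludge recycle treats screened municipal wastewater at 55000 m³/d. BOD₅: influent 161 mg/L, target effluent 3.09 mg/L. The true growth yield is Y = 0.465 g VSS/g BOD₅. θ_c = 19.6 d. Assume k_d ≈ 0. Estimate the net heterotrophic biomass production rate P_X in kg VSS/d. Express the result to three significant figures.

P_X ≈ 4040 kg VSS/d

With endogenous decay neglected, the observed yield equals the true yield: Y_obs = Y = 0.465 g VSS/g BOD₅.
ΔS = 161 − 3.09 = 157.9 mg/L, so the substrate removal rate is 55000 × 157.9/1000 = 8685 kg BOD₅/d.
Net biomass production P_X = Y_obs × Q·(S₀ − S) = 0.4650 × 8685 = 4039 kg VSS/d.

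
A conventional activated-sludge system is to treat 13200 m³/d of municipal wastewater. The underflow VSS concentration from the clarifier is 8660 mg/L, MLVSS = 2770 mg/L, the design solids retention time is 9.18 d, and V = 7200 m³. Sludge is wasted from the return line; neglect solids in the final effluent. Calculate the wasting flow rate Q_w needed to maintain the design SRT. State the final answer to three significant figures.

θ_c = V·X/(Q_w·X_r) when wasting from the recycle, so Q_w = V·X/(θ_c·X_r) = 7200 × 2770 / (9.18 × 8660) = 250.9 m³/d.

Q_w ≈ 251 m³/d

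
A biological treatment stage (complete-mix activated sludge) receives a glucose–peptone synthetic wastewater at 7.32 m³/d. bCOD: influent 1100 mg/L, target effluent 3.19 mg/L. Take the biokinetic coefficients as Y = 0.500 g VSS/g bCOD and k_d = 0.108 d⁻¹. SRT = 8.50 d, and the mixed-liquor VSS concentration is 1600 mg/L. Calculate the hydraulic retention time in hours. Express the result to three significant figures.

From the SRT design equation V = Y Q (S₀−S) θ_c / [X (1 + k_d θ_c)] = 0.500 × 7.32 × (1100 − 3.19) × 8.50 / [1600 × (1 + 0.108 × 8.50)] = 3.41×10^4 / 3069 = 11.12 m³.
Hydraulic retention time τ = V/Q = 11.12 / 7.32 = 1.519 d = 36.46 h.

τ ≈ 36.5 h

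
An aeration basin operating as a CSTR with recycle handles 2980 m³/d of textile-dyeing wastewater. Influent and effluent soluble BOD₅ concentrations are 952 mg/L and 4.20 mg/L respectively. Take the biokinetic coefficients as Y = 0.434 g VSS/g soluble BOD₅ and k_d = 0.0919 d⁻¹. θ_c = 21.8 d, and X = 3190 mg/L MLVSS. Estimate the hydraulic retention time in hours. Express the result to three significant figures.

From the SRT design equation V = Y Q (S₀−S) θ_c / [X (1 + k_d θ_c)] = 0.434 × 2980 × (952 − 4.20) × 21.8 / [3190 × (1 + 0.0919 × 21.8)] = 2.67×10^7 / 9581 = 2789 m³.
HRT = V/Q = 2789 m³ / 2980 m³·d⁻¹ = 0.9360 d × 24 = 22.46 h.

τ ≈ 22.5 h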